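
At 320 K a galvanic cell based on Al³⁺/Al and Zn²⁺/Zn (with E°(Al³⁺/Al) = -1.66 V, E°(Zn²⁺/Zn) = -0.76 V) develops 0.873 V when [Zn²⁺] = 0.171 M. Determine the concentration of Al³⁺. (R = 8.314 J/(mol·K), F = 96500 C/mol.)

1.3 M

From the Nernst equation, ln Q = nF(E° − E)/RT = 6×96500×(0.90 − 0.873)/(8.314×320) = 5.876, so Q = 356.
With Q = [Al³⁺]^2/[Zn²⁺]^3 and the known concentrations, [Al³⁺]^2 in the numerator gives [Al³⁺] = 1.3 M.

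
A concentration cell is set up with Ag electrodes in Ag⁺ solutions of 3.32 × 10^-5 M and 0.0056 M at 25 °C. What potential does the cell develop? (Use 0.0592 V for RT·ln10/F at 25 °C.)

Both half-cells are Ag⁺/Ag, so E°_cell = 0. The concentrated side is the cathode; the cell reaction moves Ag⁺ from high to low concentration with n = 1.
Q = [Ag⁺]_dilute/[Ag⁺]_conc = 3.32 × 10^-5/0.0056 = 0.00593.
E = 0 − (0.0592/1) log Q = −(0.0592/1)(-2.227) = 0.1318 V.

0.13 V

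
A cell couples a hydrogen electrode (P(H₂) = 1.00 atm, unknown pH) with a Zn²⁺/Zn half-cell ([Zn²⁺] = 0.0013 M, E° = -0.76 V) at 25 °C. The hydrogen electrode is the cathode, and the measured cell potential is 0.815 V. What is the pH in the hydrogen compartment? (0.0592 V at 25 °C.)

E°_cell = 0.76 V and n = 2.
log Q = n(E° − E)/0.0592 = 2×(0.76 − 0.815)/0.0592 = -1.858.
With Q = [Zn²⁺]·P(H₂) / [H⁺]^2, solving for [H⁺] gives log[H⁺] = -0.514, so pH = 0.51.

pH = 0.51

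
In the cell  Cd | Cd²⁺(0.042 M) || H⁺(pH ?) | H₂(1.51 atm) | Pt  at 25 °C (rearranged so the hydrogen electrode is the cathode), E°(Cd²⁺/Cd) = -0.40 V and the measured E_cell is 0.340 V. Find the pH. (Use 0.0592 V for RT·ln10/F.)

pH = 1.61

E°_cell = 0.40 V and n = 2.
log Q = n(E° − E)/0.0592 = 2×(0.40 − 0.340)/0.0592 = 2.027.
With Q = [Cd²⁺]·P(H₂) / [H⁺]^2, solving for [H⁺] gives log[H⁺] = -1.612, so pH = 1.61.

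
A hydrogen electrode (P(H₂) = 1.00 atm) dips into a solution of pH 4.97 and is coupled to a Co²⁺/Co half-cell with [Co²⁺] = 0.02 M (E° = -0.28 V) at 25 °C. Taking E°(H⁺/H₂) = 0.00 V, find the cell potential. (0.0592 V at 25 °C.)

0.036 V

The hydrogen couple is the cathode, so E°_cell = 0.28 V; n = 2.
[H⁺] = 10^(−4.97) = 1.1 × 10^-5 M, and Q = [Co²⁺]·P(H₂) / [H⁺]^2 = 1.74 × 10^8.
E = E° − (0.0592/2) log Q = 0.28 − (0.0592/2)(8.241) = 0.036 V.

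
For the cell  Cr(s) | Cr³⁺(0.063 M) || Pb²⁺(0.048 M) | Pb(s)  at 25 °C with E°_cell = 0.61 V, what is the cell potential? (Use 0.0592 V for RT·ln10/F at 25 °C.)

0.595 V

Balancing electrons gives n = 6; the reaction quotient is Q = [Cr³⁺]^2/[Pb²⁺]^3 = 35.9.
At 25 °C, E = E° − (0.0592/n) log Q = 0.61 − (0.0592/6)(1.555) = 0.610 − 0.015 = 0.595 V.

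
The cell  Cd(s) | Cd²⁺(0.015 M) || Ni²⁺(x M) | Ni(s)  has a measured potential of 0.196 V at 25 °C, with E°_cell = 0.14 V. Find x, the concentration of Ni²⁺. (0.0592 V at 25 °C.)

From the Nernst equation, log Q = n(E° − E)/0.0592 = 2(0.14 − 0.196)/0.0592 = -1.892, so Q = 0.0128.
With Q = [Cd²⁺]/[Ni²⁺] and the known concentrations, [Ni²⁺] in the denominator gives [Ni²⁺] = 1.2 M.

1.2 M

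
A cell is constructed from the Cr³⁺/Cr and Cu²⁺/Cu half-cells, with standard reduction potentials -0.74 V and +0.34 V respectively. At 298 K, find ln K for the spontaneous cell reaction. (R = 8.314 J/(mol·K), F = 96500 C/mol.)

ln K = 252.4

E°_cell = +0.34 − (-0.74) = 1.08 V, with n = 6 electrons transferred.
At equilibrium E = 0, so the Nernst equation gives ln K = nFE°/RT = (6)(96500)(1.08)/((8.314)(298)) = 252.39.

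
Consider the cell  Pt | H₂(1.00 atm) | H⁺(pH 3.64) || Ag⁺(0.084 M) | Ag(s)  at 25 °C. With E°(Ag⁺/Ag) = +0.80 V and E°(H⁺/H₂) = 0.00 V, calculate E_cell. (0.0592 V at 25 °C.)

0.95 V

The Ag⁺/Ag couple is the cathode, so E°_cell = 0.80 V; n = 2.
[H⁺] = 10^(−3.64) = 2.3 × 10^-4 M, and Q = [H⁺]^2 / ([Ag⁺]^2·P(H₂)) = 7.44 × 10^-6.
E = E° − (0.0592/2) log Q = 0.80 − (0.0592/2)(-5.129) = 0.952 V.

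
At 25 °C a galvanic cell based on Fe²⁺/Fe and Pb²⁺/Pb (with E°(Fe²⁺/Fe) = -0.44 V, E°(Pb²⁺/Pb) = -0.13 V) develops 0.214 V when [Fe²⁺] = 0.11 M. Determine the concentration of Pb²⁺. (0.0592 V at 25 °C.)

From the Nernst equation, log Q = n(E° − E)/0.0592 = 2(0.31 − 0.214)/0.0592 = 3.243, so Q = 1750.
With Q = [Fe²⁺]/[Pb²⁺] and the known concentrations, [Pb²⁺] in the denominator gives [Pb²⁺] = 6.3 × 10^-5 M.

6.3 × 10^-5 M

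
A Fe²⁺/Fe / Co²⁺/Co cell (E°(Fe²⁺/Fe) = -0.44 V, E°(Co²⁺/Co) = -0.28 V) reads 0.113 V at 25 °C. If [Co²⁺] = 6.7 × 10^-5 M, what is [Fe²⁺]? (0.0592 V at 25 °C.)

From the Nernst equation, log Q = n(E° − E)/0.0592 = 2(0.16 − 0.113)/0.0592 = 1.588, so Q = 38.7.
With Q = [Fe²⁺]/[Co²⁺] and the known concentrations, [Fe²⁺] in the numerator gives [Fe²⁺] = 0.0026 M.

0.0026 M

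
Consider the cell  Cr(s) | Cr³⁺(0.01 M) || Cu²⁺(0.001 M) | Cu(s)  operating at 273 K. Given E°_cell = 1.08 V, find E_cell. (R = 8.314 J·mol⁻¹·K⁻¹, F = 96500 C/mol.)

1.03 V

Balancing electrons gives n = 6; the reaction quotient is Q = [Cr³⁺]^2/[Cu²⁺]^3 = 1 × 10^5.
E = E° − (RT/nF) ln Q = 1.08 − (8.314×273)/(6×96500) × (11.513) = 1.080 − 0.045 = 1.035 V.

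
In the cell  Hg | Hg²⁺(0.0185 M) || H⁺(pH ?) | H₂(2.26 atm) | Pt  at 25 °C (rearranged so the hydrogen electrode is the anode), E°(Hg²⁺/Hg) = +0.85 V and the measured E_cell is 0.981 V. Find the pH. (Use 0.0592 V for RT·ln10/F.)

pH = 2.90

E°_cell = 0.85 V and n = 2.
log Q = n(E° − E)/0.0592 = 2×(0.85 − 0.981)/0.0592 = -4.426.
With Q = [H⁺]^2 / ([Hg²⁺]·P(H₂)), solving for [H⁺] gives log[H⁺] = -2.902, so pH = 2.90.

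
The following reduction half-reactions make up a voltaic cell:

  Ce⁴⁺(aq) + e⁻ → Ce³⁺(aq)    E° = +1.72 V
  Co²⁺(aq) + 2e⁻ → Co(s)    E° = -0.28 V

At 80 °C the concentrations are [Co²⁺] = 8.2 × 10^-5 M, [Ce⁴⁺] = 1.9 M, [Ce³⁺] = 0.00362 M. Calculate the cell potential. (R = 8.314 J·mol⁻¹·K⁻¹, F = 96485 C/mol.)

The Ce⁴⁺/Ce³⁺ couple has the higher reduction potential and acts as the cathode, so E°_cell = +1.72 − (-0.28) = 2.00 V.
Balancing electrons gives n = 2; the reaction quotient is Q = [Co²⁺]·[Ce³⁺]^2/[Ce⁴⁺]^2 = 2.98 × 10^-10.
E = E° − (RT/nF) ln Q = 2.00 − (8.314×353)/(2×96485) × (-21.935) = 2.000 + 0.334 = 2.334 V.

2.33 V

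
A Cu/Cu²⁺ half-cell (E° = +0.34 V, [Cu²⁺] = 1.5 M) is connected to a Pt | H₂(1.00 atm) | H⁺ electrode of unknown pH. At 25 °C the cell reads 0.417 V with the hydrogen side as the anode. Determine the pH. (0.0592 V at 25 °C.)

E°_cell = 0.34 V and n = 2.
log Q = n(E° − E)/0.0592 = 2×(0.34 − 0.417)/0.0592 = -2.601.
With Q = [H⁺]^2 / ([Cu²⁺]·P(H₂)), solving for [H⁺] gives log[H⁺] = -1.213, so pH = 1.21.

pH = 1.21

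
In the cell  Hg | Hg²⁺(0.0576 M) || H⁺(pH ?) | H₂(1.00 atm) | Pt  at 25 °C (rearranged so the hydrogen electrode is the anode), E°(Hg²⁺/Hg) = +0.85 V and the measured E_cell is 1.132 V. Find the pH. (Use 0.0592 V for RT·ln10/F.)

E°_cell = 0.85 V and n = 2.
log Q = n(E° − E)/0.0592 = 2×(0.85 − 1.132)/0.0592 = -9.527.
With Q = [H⁺]^2 / ([Hg²⁺]·P(H₂)), solving for [H⁺] gives log[H⁺] = -5.383, so pH = 5.38.

pH = 5.38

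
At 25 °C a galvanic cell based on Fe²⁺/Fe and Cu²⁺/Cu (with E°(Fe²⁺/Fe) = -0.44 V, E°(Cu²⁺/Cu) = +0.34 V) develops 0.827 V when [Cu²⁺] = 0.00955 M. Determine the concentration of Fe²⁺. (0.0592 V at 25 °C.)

2.5 × 10^-4 M

From the Nernst equation, log Q = n(E° − E)/0.0592 = 2(0.78 − 0.827)/0.0592 = -1.588, so Q = 0.0258.
With Q = [Fe²⁺]/[Cu²⁺] and the known concentrations, [Fe²⁺] in the numerator gives [Fe²⁺] = 2.5 × 10^-4 M.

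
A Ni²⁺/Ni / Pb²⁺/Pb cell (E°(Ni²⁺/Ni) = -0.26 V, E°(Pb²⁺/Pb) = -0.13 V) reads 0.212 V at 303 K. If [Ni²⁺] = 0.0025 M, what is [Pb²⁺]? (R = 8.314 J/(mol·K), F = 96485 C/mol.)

1.3 M

From the Nernst equation, ln Q = nF(E° − E)/RT = 2×96485×(0.13 − 0.212)/(8.314×303) = -6.281, so Q = 0.00187.
With Q = [Ni²⁺]/[Pb²⁺] and the known concentrations, [Pb²⁺] in the denominator gives [Pb²⁺] = 1.3 M.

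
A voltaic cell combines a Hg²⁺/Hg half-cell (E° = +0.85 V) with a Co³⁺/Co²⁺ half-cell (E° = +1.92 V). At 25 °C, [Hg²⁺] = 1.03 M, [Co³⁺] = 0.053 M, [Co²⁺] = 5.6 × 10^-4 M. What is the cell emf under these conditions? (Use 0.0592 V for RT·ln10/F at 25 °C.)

1.19 V

The Co³⁺/Co²⁺ couple has the higher reduction potential and acts as the cathode, so E°_cell = +1.92 − (+0.85) = 1.07 V.
Balancing electrons gives n = 2; the reaction quotient is Q = [Hg²⁺]·[Co²⁺]^2/[Co³⁺]^2 = 1.15 × 10^-4.
At 25 °C, E = E° − (0.0592/n) log Q = 1.07 − (0.0592/2)(-3.939) = 1.070 + 0.117 = 1.187 V.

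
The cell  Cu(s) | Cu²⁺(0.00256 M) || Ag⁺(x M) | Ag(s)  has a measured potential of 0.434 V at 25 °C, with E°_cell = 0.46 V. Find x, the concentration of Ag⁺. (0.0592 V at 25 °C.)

From the Nernst equation, log Q = n(E° − E)/0.0592 = 2(0.46 − 0.434)/0.0592 = 0.878, so Q = 7.56.
With Q = [Cu²⁺]/[Ag⁺]^2 and the known concentrations, [Ag⁺]^2 in the denominator gives [Ag⁺] = 0.018 M.

0.018 M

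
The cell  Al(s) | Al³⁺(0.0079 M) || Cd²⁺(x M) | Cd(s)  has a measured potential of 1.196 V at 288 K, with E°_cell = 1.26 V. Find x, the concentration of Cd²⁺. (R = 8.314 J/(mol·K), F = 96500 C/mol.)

2.3 × 10^-4 M

From the Nernst equation, ln Q = nF(E° − E)/RT = 6×96500×(1.26 − 1.196)/(8.314×288) = 15.476, so Q = 5.26 × 10^6.
With Q = [Al³⁺]^2/[Cd²⁺]^3 and the known concentrations, [Cd²⁺]^3 in the denominator gives [Cd²⁺] = 2.3 × 10^-4 M.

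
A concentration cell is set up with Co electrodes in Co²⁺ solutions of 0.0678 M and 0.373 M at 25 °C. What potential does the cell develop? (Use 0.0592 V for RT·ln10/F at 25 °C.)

Both half-cells are Co²⁺/Co, so E°_cell = 0. The concentrated side is the cathode; the cell reaction moves Co²⁺ from high to low concentration with n = 2.
Q = [Co²⁺]_dilute/[Co²⁺]_conc = 0.0678/0.373 = 0.182.
E = 0 − (0.0592/2) log Q = −(0.0592/2)(-0.740) = 0.0219 V.

0.022 V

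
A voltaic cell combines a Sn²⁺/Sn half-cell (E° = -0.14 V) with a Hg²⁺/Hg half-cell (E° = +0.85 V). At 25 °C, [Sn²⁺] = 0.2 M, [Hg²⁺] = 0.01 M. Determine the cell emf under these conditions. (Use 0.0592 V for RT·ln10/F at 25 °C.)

0.951 V

The Hg²⁺/Hg couple has the higher reduction potential and acts as the cathode, so E°_cell = +0.85 − (-0.14) = 0.99 V.
Balancing electrons gives n = 2; the reaction quotient is Q = [Sn²⁺]/[Hg²⁺] = 20.0.
At 25 °C, E = E° − (0.0592/n) log Q = 0.99 − (0.0592/2)(1.301) = 0.990 − 0.039 = 0.951 V.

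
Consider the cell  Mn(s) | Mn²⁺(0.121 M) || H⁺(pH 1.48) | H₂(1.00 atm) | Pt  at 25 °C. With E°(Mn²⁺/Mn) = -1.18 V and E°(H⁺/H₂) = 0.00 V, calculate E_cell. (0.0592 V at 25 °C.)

The hydrogen couple is the cathode, so E°_cell = 1.18 V; n = 2.
[H⁺] = 10^(−1.48) = 0.033 M, and Q = [Mn²⁺]·P(H₂) / [H⁺]^2 = 110.
E = E° − (0.0592/2) log Q = 1.18 − (0.0592/2)(2.043) = 1.120 V.

1.12 V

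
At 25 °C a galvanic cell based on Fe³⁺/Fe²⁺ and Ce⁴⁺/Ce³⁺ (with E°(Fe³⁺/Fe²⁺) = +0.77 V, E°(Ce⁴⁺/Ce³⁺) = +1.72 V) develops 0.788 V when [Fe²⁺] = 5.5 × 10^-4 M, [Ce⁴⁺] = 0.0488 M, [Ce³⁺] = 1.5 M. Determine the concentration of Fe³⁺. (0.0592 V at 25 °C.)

0.0098 M

From the Nernst equation, log Q = n(E° − E)/0.0592 = 1(0.95 − 0.788)/0.0592 = 2.736, so Q = 545.
With Q = [Fe³⁺]·[Ce³⁺]/([Fe²⁺]·[Ce⁴⁺]) and the known concentrations, [Fe³⁺] in the numerator gives [Fe³⁺] = 0.0098 M.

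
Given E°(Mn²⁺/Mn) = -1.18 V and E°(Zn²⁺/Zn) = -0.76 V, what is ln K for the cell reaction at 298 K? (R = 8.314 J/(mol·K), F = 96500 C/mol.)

ln K = 32.7

E°_cell = -0.76 − (-1.18) = 0.42 V, with n = 2 electrons transferred.
At equilibrium E = 0, so the Nernst equation gives ln K = nFE°/RT = (2)(96500)(0.42)/((8.314)(298)) = 32.72.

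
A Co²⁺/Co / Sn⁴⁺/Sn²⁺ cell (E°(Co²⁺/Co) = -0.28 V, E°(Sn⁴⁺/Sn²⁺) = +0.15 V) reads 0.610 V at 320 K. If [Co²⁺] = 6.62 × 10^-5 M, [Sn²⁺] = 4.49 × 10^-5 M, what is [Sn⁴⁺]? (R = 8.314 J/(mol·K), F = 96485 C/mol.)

From the Nernst equation, ln Q = nF(E° − E)/RT = 2×96485×(0.43 − 0.610)/(8.314×320) = -13.056, so Q = 2.14 × 10^-6.
With Q = [Co²⁺]·[Sn²⁺]/[Sn⁴⁺] and the known concentrations, [Sn⁴⁺] in the denominator gives [Sn⁴⁺] = 0.0014 M.

0.0014 M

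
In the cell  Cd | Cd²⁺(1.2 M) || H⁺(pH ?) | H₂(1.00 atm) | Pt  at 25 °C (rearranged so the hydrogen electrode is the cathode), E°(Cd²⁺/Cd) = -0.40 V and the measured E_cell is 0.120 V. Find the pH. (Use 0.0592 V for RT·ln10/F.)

E°_cell = 0.40 V and n = 2.
log Q = n(E° − E)/0.0592 = 2×(0.40 − 0.120)/0.0592 = 9.459.
With Q = [Cd²⁺]·P(H₂) / [H⁺]^2, solving for [H⁺] gives log[H⁺] = -4.690, so pH = 4.69.

pH = 4.69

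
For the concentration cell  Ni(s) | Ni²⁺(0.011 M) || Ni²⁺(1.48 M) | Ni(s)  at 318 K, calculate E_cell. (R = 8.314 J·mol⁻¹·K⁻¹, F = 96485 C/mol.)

0.067 V

Both half-cells are Ni²⁺/Ni, so E°_cell = 0. The concentrated side is the cathode; the cell reaction moves Ni²⁺ from high to low concentration with n = 2.
Q = [Ni²⁺]_dilute/[Ni²⁺]_conc = 0.011/1.48 = 0.00743.
E = 0 − (RT/nF) ln Q = −((8.314×318)/(2×96485))(-4.902) = 0.0672 V.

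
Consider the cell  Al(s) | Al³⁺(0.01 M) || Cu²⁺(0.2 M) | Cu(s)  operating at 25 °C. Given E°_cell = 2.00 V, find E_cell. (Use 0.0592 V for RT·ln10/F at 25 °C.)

2.02 V

Balancing electrons gives n = 6; the reaction quotient is Q = [Al³⁺]^2/[Cu²⁺]^3 = 0.0125.
At 25 °C, E = E° − (0.0592/n) log Q = 2.00 − (0.0592/6)(-1.903) = 2.000 + 0.019 = 2.019 V.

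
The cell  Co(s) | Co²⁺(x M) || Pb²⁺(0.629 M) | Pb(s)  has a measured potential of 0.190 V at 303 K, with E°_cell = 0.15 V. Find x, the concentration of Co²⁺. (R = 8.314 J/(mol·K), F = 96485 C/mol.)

From the Nernst equation, ln Q = nF(E° − E)/RT = 2×96485×(0.15 − 0.190)/(8.314×303) = -3.064, so Q = 0.0467.
With Q = [Co²⁺]/[Pb²⁺] and the known concentrations, [Co²⁺] in the numerator gives [Co²⁺] = 0.029 M.

0.029 M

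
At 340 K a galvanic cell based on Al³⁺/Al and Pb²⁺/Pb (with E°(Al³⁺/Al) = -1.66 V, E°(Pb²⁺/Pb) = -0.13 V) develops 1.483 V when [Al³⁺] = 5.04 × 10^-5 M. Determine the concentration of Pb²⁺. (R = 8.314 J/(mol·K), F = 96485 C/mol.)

From the Nernst equation, ln Q = nF(E° − E)/RT = 6×96485×(1.53 − 1.483)/(8.314×340) = 9.625, so Q = 1.51 × 10^4.
With Q = [Al³⁺]^2/[Pb²⁺]^3 and the known concentrations, [Pb²⁺]^3 in the denominator gives [Pb²⁺] = 5.5 × 10^-5 M.

5.5 × 10^-5 M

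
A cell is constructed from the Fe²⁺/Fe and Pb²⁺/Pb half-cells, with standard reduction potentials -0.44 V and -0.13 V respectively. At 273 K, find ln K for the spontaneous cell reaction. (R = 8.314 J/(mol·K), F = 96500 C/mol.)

ln K = 26.4

E°_cell = -0.13 − (-0.44) = 0.31 V, with n = 2 electrons transferred.
At equilibrium E = 0, so the Nernst equation gives ln K = nFE°/RT = (2)(96500)(0.31)/((8.314)(273)) = 26.36.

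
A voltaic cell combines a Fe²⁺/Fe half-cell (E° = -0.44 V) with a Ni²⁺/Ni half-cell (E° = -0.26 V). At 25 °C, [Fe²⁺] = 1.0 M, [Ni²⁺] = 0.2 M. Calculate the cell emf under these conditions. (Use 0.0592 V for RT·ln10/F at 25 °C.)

The Ni²⁺/Ni couple has the higher reduction potential and acts as the cathode, so E°_cell = -0.26 − (-0.44) = 0.18 V.
Balancing electrons gives n = 2; the reaction quotient is Q = [Fe²⁺]/[Ni²⁺] = 5.00.
At 25 °C, E = E° − (0.0592/n) log Q = 0.18 − (0.0592/2)(0.699) = 0.180 − 0.021 = 0.159 V.

0.159 V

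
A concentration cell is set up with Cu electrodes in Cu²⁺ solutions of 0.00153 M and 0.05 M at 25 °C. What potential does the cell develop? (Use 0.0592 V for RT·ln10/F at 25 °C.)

0.045 V

Both half-cells are Cu²⁺/Cu, so E°_cell = 0. The concentrated side is the cathode; the cell reaction moves Cu²⁺ from high to low concentration with n = 2.
Q = [Cu²⁺]_dilute/[Cu²⁺]_conc = 0.00153/0.05 = 0.0306.
E = 0 − (0.0592/2) log Q = −(0.0592/2)(-1.514) = 0.0448 V.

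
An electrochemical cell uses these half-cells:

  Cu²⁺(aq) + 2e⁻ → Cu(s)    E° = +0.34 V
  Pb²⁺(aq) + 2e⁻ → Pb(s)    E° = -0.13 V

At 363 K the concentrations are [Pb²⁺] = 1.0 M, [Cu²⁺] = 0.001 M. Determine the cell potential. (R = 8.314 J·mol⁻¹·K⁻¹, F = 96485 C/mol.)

0.362 V

The Cu²⁺/Cu couple has the higher reduction potential and acts as the cathode, so E°_cell = +0.34 − (-0.13) = 0.47 V.
Balancing electrons gives n = 2; the reaction quotient is Q = [Pb²⁺]/[Cu²⁺] = 1000.
E = E° − (RT/nF) ln Q = 0.47 − (8.314×363)/(2×96485) × (6.908) = 0.470 − 0.108 = 0.362 V.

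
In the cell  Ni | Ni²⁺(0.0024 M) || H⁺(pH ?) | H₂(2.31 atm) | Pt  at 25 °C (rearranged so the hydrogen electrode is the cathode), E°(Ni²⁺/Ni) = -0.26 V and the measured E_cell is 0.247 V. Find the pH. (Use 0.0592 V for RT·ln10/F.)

E°_cell = 0.26 V and n = 2.
log Q = n(E° − E)/0.0592 = 2×(0.26 − 0.247)/0.0592 = 0.439.
With Q = [Ni²⁺]·P(H₂) / [H⁺]^2, solving for [H⁺] gives log[H⁺] = -1.348, so pH = 1.35.

pH = 1.35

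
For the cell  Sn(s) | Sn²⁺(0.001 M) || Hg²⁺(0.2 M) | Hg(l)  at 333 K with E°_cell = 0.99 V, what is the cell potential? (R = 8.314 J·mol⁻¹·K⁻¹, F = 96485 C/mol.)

Balancing electrons gives n = 2; the reaction quotient is Q = [Sn²⁺]/[Hg²⁺] = 0.00500.
E = E° − (RT/nF) ln Q = 0.99 − (8.314×333)/(2×96485) × (-5.298) = 0.990 + 0.076 = 1.066 V.

1.07 V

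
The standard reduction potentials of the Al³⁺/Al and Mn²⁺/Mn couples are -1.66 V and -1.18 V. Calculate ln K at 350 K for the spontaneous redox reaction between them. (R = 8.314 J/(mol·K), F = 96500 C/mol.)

E°_cell = -1.18 − (-1.66) = 0.48 V, with n = 6 electrons transferred.
At equilibrium E = 0, so the Nernst equation gives ln K = nFE°/RT = (6)(96500)(0.48)/((8.314)(350)) = 95.51.

ln K = 95.5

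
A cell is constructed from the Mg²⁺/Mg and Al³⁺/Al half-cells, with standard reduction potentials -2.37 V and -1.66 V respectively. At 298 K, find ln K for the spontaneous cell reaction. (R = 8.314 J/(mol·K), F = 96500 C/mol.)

ln K = 165.9

E°_cell = -1.66 − (-2.37) = 0.71 V, with n = 6 electrons transferred.
At equilibrium E = 0, so the Nernst equation gives ln K = nFE°/RT = (6)(96500)(0.71)/((8.314)(298)) = 165.92.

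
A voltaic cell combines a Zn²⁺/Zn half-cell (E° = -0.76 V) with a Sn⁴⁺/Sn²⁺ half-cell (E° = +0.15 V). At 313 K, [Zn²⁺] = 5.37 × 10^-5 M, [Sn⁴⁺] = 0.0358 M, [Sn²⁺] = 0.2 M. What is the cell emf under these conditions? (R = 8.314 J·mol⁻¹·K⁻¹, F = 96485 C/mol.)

The Sn⁴⁺/Sn²⁺ couple has the higher reduction potential and acts as the cathode, so E°_cell = +0.15 − (-0.76) = 0.91 V.
Balancing electrons gives n = 2; the reaction quotient is Q = [Zn²⁺]·[Sn²⁺]/[Sn⁴⁺] = 3 × 10^-4.
E = E° − (RT/nF) ln Q = 0.91 − (8.314×313)/(2×96485) × (-8.112) = 0.910 + 0.109 = 1.019 V.

1.02 V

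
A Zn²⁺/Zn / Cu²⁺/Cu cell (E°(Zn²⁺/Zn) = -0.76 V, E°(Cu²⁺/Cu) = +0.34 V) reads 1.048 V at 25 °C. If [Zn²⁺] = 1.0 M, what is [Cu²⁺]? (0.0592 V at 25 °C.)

0.018 M

From the Nernst equation, log Q = n(E° − E)/0.0592 = 2(1.10 − 1.048)/0.0592 = 1.757, so Q = 57.1.
With Q = [Zn²⁺]/[Cu²⁺] and the known concentrations, [Cu²⁺] in the denominator gives [Cu²⁺] = 0.018 M.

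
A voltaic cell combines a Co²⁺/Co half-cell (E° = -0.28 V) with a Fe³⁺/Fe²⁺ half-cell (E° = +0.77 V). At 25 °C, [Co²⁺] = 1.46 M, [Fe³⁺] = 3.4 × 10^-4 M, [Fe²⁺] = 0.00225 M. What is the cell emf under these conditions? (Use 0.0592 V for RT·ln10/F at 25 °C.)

The Fe³⁺/Fe²⁺ couple has the higher reduction potential and acts as the cathode, so E°_cell = +0.77 − (-0.28) = 1.05 V.
Balancing electrons gives n = 2; the reaction quotient is Q = [Co²⁺]·[Fe²⁺]^2/[Fe³⁺]^2 = 63.9.
At 25 °C, E = E° − (0.0592/n) log Q = 1.05 − (0.0592/2)(1.806) = 1.050 − 0.053 = 0.997 V.

0.997 V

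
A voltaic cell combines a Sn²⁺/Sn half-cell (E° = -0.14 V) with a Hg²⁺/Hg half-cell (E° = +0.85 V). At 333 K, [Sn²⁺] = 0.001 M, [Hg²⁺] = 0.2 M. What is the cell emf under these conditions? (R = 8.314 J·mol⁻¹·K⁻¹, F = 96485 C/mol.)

The Hg²⁺/Hg couple has the higher reduction potential and acts as the cathode, so E°_cell = +0.85 − (-0.14) = 0.99 V.
Balancing electrons gives n = 2; the reaction quotient is Q = [Sn²⁺]/[Hg²⁺] = 0.00500.
E = E° − (RT/nF) ln Q = 0.99 − (8.314×333)/(2×96485) × (-5.298) = 0.990 + 0.076 = 1.066 V.

1.07 V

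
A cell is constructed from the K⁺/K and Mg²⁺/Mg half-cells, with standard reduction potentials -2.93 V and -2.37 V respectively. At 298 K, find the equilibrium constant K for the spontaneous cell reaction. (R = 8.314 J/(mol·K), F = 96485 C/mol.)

8.8 × 10^18

E°_cell = -2.37 − (-2.93) = 0.56 V, with n = 2 electrons transferred.
At equilibrium E = 0, so the Nernst equation gives ln K = nFE°/RT = (2)(96485)(0.56)/((8.314)(298)) = 43.62.
K = e^43.62 = 8.8 × 10^18.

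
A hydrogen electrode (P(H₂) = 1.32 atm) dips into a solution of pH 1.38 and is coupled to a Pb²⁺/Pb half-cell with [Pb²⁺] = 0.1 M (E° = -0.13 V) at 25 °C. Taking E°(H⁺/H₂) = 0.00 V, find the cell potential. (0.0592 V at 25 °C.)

The hydrogen couple is the cathode, so E°_cell = 0.13 V; n = 2.
[H⁺] = 10^(−1.38) = 0.042 M, and Q = [Pb²⁺]·P(H₂) / [H⁺]^2 = 76.0.
E = E° − (0.0592/2) log Q = 0.13 − (0.0592/2)(1.881) = 0.074 V.

0.074 V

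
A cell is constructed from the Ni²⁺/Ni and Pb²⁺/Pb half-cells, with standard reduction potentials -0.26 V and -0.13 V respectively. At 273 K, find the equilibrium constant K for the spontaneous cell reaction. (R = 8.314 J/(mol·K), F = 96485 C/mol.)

E°_cell = -0.13 − (-0.26) = 0.13 V, with n = 2 electrons transferred.
At equilibrium E = 0, so the Nernst equation gives ln K = nFE°/RT = (2)(96485)(0.13)/((8.314)(273)) = 11.05.
K = e^11.05 = 6.3 × 10^4.

6.3 × 10^4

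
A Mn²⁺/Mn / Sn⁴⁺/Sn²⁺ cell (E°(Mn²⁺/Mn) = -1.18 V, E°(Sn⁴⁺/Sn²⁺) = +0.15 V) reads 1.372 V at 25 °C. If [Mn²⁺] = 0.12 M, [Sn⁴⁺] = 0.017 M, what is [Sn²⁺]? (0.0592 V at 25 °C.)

0.0054 M

From the Nernst equation, log Q = n(E° − E)/0.0592 = 2(1.33 − 1.372)/0.0592 = -1.419, so Q = 0.0381.
With Q = [Mn²⁺]·[Sn²⁺]/[Sn⁴⁺] and the known concentrations, [Sn²⁺] in the numerator gives [Sn²⁺] = 0.0054 M.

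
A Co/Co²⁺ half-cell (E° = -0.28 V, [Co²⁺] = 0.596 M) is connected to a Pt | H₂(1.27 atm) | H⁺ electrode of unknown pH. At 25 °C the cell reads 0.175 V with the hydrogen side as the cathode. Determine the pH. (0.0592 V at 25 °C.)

E°_cell = 0.28 V and n = 2.
log Q = n(E° − E)/0.0592 = 2×(0.28 − 0.175)/0.0592 = 3.547.
With Q = [Co²⁺]·P(H₂) / [H⁺]^2, solving for [H⁺] gives log[H⁺] = -1.834, so pH = 1.83.

pH = 1.83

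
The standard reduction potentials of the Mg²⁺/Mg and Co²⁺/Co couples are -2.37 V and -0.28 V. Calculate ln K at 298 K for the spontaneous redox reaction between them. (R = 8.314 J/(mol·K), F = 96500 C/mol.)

ln K = 162.8

E°_cell = -0.28 − (-2.37) = 2.09 V, with n = 2 electrons transferred.
At equilibrium E = 0, so the Nernst equation gives ln K = nFE°/RT = (2)(96500)(2.09)/((8.314)(298)) = 162.81.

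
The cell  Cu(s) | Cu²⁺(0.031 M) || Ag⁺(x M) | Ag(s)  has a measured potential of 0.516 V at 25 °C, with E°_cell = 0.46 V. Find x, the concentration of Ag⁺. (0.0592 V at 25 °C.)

From the Nernst equation, log Q = n(E° − E)/0.0592 = 2(0.46 − 0.516)/0.0592 = -1.892, so Q = 0.0128.
With Q = [Cu²⁺]/[Ag⁺]^2 and the known concentrations, [Ag⁺]^2 in the denominator gives [Ag⁺] = 1.6 M.

1.6 M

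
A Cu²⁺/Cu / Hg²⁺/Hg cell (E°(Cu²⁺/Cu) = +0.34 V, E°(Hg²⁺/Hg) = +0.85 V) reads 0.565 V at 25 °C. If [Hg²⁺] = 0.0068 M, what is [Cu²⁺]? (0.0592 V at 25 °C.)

From the Nernst equation, log Q = n(E° − E)/0.0592 = 2(0.51 − 0.565)/0.0592 = -1.858, so Q = 0.0139.
With Q = [Cu²⁺]/[Hg²⁺] and the known concentrations, [Cu²⁺] in the numerator gives [Cu²⁺] = 9.4 × 10^-5 M.

9.4 × 10^-5 M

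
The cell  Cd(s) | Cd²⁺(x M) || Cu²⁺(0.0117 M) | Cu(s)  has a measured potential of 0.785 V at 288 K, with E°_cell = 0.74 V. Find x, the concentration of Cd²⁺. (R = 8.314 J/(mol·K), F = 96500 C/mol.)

3.1 × 10^-4 M

From the Nernst equation, ln Q = nF(E° − E)/RT = 2×96500×(0.74 − 0.785)/(8.314×288) = -3.627, so Q = 0.0266.
With Q = [Cd²⁺]/[Cu²⁺] and the known concentrations, [Cd²⁺] in the numerator gives [Cd²⁺] = 3.1 × 10^-4 M.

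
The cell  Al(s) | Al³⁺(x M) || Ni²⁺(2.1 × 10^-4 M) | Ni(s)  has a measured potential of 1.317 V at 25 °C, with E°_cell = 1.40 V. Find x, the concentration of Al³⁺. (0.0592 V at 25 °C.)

0.049 M

From the Nernst equation, log Q = n(E° − E)/0.0592 = 6(1.40 − 1.317)/0.0592 = 8.412, so Q = 2.58 × 10^8.
With Q = [Al³⁺]^2/[Ni²⁺]^3 and the known concentrations, [Al³⁺]^2 in the numerator gives [Al³⁺] = 0.049 M.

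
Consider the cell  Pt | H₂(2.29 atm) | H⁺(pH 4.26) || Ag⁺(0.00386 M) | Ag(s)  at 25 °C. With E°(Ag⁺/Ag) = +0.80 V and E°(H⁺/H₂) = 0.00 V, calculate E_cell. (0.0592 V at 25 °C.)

0.92 V

The Ag⁺/Ag couple is the cathode, so E°_cell = 0.80 V; n = 2.
[H⁺] = 10^(−4.26) = 5.5 × 10^-5 M, and Q = [H⁺]^2 / ([Ag⁺]^2·P(H₂)) = 8.85 × 10^-5.
E = E° − (0.0592/2) log Q = 0.80 − (0.0592/2)(-4.053) = 0.920 V.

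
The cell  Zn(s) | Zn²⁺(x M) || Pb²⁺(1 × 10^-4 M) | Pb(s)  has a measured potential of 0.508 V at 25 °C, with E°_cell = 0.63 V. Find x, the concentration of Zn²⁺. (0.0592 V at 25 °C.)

From the Nernst equation, log Q = n(E° − E)/0.0592 = 2(0.63 − 0.508)/0.0592 = 4.122, so Q = 1.32 × 10^4.
With Q = [Zn²⁺]/[Pb²⁺] and the known concentrations, [Zn²⁺] in the numerator gives [Zn²⁺] = 1.3 M.

1.3 M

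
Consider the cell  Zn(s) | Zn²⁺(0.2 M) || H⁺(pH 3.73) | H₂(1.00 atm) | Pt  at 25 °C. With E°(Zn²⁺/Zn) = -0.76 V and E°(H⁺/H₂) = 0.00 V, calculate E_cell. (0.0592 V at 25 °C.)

0.56 V

The hydrogen couple is the cathode, so E°_cell = 0.76 V; n = 2.
[H⁺] = 10^(−3.73) = 1.9 × 10^-4 M, and Q = [Zn²⁺]·P(H₂) / [H⁺]^2 = 5.77 × 10^6.
E = E° − (0.0592/2) log Q = 0.76 − (0.0592/2)(6.761) = 0.560 V.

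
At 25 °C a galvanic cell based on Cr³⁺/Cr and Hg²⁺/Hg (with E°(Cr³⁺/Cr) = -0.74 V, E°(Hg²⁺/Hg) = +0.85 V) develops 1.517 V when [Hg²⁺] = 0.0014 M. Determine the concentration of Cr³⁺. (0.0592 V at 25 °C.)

From the Nernst equation, log Q = n(E° − E)/0.0592 = 6(1.59 − 1.517)/0.0592 = 7.399, so Q = 2.5 × 10^7.
With Q = [Cr³⁺]^2/[Hg²⁺]^3 and the known concentrations, [Cr³⁺]^2 in the numerator gives [Cr³⁺] = 0.26 M.

0.26 M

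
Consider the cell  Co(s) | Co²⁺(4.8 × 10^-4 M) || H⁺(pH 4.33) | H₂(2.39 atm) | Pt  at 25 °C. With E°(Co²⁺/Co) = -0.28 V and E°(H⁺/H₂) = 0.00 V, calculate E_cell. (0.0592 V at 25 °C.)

0.11 V

The hydrogen couple is the cathode, so E°_cell = 0.28 V; n = 2.
[H⁺] = 10^(−4.33) = 4.7 × 10^-5 M, and Q = [Co²⁺]·P(H₂) / [H⁺]^2 = 5.24 × 10^5.
E = E° − (0.0592/2) log Q = 0.28 − (0.0592/2)(5.720) = 0.111 V.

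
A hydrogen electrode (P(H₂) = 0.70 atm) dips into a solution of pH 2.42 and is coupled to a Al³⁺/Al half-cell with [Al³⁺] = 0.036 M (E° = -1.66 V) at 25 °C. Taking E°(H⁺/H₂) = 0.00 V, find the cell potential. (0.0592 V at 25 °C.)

The hydrogen couple is the cathode, so E°_cell = 1.66 V; n = 6.
[H⁺] = 10^(−2.42) = 0.0038 M, and Q = [Al³⁺]^2·P(H₂)^3 / [H⁺]^6 = 1.47 × 10^11.
E = E° − (0.0592/6) log Q = 1.66 − (0.0592/6)(11.168) = 1.550 V.

1.55 V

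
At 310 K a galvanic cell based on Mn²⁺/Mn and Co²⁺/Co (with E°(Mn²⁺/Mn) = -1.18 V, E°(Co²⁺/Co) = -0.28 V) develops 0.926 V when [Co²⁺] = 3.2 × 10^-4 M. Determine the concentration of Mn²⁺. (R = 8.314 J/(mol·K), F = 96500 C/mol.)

4.6 × 10^-5 M

From the Nernst equation, ln Q = nF(E° − E)/RT = 2×96500×(0.90 − 0.926)/(8.314×310) = -1.947, so Q = 0.143.
With Q = [Mn²⁺]/[Co²⁺] and the known concentrations, [Mn²⁺] in the numerator gives [Mn²⁺] = 4.6 × 10^-5 M.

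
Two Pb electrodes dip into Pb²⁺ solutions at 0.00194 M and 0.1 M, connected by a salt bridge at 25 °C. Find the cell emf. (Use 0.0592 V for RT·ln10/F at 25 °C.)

0.051 V

Both half-cells are Pb²⁺/Pb, so E°_cell = 0. The concentrated side is the cathode; the cell reaction moves Pb²⁺ from high to low concentration with n = 2.
Q = [Pb²⁺]_dilute/[Pb²⁺]_conc = 0.00194/0.1 = 0.0194.
E = 0 − (0.0592/2) log Q = −(0.0592/2)(-1.712) = 0.0507 V.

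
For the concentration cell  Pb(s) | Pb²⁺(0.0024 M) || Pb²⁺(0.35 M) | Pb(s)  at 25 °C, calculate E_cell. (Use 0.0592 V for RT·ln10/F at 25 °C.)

0.064 V

Both half-cells are Pb²⁺/Pb, so E°_cell = 0. The concentrated side is the cathode; the cell reaction moves Pb²⁺ from high to low concentration with n = 2.
Q = [Pb²⁺]_dilute/[Pb²⁺]_conc = 0.0024/0.35 = 0.00686.
E = 0 − (0.0592/2) log Q = −(0.0592/2)(-2.164) = 0.0641 V.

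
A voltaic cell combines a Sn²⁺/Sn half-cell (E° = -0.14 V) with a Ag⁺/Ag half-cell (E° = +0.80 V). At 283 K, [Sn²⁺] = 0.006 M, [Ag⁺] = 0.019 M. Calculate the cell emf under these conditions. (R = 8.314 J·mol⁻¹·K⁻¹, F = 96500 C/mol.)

The Ag⁺/Ag couple has the higher reduction potential and acts as the cathode, so E°_cell = +0.80 − (-0.14) = 0.94 V.
Balancing electrons gives n = 2; the reaction quotient is Q = [Sn²⁺]/[Ag⁺]^2 = 16.6.
E = E° − (RT/nF) ln Q = 0.94 − (8.314×283)/(2×96500) × (2.811) = 0.940 − 0.034 = 0.906 V.

0.906 V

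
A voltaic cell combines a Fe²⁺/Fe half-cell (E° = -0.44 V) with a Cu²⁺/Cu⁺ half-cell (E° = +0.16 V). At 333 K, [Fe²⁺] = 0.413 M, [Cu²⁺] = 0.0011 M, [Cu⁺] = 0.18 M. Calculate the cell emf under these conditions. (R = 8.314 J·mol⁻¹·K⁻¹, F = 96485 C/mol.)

0.466 V

The Cu²⁺/Cu⁺ couple has the higher reduction potential and acts as the cathode, so E°_cell = +0.16 − (-0.44) = 0.60 V.
Balancing electrons gives n = 2; the reaction quotient is Q = [Fe²⁺]·[Cu⁺]^2/[Cu²⁺]^2 = 1.11 × 10^4.
E = E° − (RT/nF) ln Q = 0.60 − (8.314×333)/(2×96485) × (9.311) = 0.600 − 0.134 = 0.466 V.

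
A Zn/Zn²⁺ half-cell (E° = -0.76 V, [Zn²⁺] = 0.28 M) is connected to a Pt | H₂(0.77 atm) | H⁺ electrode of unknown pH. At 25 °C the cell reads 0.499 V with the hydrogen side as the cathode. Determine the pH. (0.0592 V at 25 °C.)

pH = 4.74

E°_cell = 0.76 V and n = 2.
log Q = n(E° − E)/0.0592 = 2×(0.76 − 0.499)/0.0592 = 8.818.
With Q = [Zn²⁺]·P(H₂) / [H⁺]^2, solving for [H⁺] gives log[H⁺] = -4.742, so pH = 4.74.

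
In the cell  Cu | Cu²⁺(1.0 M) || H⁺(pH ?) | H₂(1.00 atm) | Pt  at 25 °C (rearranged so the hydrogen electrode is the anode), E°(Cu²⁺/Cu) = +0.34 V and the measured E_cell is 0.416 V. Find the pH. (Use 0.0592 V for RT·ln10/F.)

E°_cell = 0.34 V and n = 2.
log Q = n(E° − E)/0.0592 = 2×(0.34 − 0.416)/0.0592 = -2.568.
With Q = [H⁺]^2 / ([Cu²⁺]·P(H₂)), solving for [H⁺] gives log[H⁺] = -1.284, so pH = 1.28.

pH = 1.28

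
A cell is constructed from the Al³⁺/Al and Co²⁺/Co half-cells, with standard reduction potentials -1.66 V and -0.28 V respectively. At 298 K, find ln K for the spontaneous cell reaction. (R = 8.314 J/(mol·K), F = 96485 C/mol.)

ln K = 322.5

E°_cell = -0.28 − (-1.66) = 1.38 V, with n = 6 electrons transferred.
At equilibrium E = 0, so the Nernst equation gives ln K = nFE°/RT = (6)(96485)(1.38)/((8.314)(298)) = 322.45.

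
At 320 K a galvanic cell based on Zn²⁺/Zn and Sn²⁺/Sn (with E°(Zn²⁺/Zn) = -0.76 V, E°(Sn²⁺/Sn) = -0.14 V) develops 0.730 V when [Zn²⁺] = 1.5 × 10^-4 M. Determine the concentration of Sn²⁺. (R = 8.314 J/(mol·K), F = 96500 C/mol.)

From the Nernst equation, ln Q = nF(E° − E)/RT = 2×96500×(0.62 − 0.730)/(8.314×320) = -7.980, so Q = 3.42 × 10^-4.
With Q = [Zn²⁺]/[Sn²⁺] and the known concentrations, [Sn²⁺] in the denominator gives [Sn²⁺] = 0.44 M.

0.44 M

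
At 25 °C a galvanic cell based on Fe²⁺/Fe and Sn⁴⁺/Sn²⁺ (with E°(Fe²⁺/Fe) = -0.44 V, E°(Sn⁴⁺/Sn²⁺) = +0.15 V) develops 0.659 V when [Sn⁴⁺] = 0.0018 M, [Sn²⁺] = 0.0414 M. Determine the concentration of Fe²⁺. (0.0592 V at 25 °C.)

2 × 10^-4 M

From the Nernst equation, log Q = n(E° − E)/0.0592 = 2(0.59 − 0.659)/0.0592 = -2.331, so Q = 0.00467.
With Q = [Fe²⁺]·[Sn²⁺]/[Sn⁴⁺] and the known concentrations, [Fe²⁺] in the numerator gives [Fe²⁺] = 2 × 10^-4 M.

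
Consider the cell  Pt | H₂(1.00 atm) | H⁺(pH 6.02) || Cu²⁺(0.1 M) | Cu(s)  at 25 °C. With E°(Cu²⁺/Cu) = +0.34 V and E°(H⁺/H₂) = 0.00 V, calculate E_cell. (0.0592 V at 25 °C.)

0.67 V

The Cu²⁺/Cu couple is the cathode, so E°_cell = 0.34 V; n = 2.
[H⁺] = 10^(−6.02) = 9.5 × 10^-7 M, and Q = [H⁺]^2 / ([Cu²⁺]·P(H₂)) = 9.12 × 10^-12.
E = E° − (0.0592/2) log Q = 0.34 − (0.0592/2)(-11.040) = 0.667 V.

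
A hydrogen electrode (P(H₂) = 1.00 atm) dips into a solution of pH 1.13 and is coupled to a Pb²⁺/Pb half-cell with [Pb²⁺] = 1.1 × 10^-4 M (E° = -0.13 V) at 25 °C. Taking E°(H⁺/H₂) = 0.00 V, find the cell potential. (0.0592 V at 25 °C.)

The hydrogen couple is the cathode, so E°_cell = 0.13 V; n = 2.
[H⁺] = 10^(−1.13) = 0.074 M, and Q = [Pb²⁺]·P(H₂) / [H⁺]^2 = 0.0200.
E = E° − (0.0592/2) log Q = 0.13 − (0.0592/2)(-1.699) = 0.180 V.

0.18 V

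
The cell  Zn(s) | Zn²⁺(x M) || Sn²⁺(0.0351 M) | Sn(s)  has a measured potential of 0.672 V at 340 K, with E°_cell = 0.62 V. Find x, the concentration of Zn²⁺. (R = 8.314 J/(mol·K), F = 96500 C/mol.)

From the Nernst equation, ln Q = nF(E° − E)/RT = 2×96500×(0.62 − 0.672)/(8.314×340) = -3.550, so Q = 0.0287.
With Q = [Zn²⁺]/[Sn²⁺] and the known concentrations, [Zn²⁺] in the numerator gives [Zn²⁺] = 0.001 M.

0.001 M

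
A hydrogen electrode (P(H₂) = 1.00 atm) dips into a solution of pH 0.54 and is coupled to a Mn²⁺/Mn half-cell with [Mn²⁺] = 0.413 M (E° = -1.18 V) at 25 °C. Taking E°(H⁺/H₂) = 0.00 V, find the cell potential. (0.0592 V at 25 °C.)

The hydrogen couple is the cathode, so E°_cell = 1.18 V; n = 2.
[H⁺] = 10^(−0.54) = 0.29 M, and Q = [Mn²⁺]·P(H₂) / [H⁺]^2 = 4.97.
E = E° − (0.0592/2) log Q = 1.18 − (0.0592/2)(0.696) = 1.159 V.

1.16 V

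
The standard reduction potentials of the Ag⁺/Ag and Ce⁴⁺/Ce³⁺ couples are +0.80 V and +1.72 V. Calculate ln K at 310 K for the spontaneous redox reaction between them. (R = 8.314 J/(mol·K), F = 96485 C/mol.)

ln K = 34.4

E°_cell = +1.72 − (+0.80) = 0.92 V, with n = 1 electron transferred.
At equilibrium E = 0, so the Nernst equation gives ln K = nFE°/RT = (1)(96485)(0.92)/((8.314)(310)) = 34.44.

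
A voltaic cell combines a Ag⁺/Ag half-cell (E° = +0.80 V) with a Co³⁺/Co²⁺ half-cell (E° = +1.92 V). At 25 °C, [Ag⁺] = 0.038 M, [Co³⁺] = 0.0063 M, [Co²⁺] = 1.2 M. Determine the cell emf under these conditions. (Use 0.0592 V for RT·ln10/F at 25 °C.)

1.07 V

The Co³⁺/Co²⁺ couple has the higher reduction potential and acts as the cathode, so E°_cell = +1.92 − (+0.80) = 1.12 V.
Balancing electrons gives n = 1; the reaction quotient is Q = [Ag⁺]·[Co²⁺]/[Co³⁺] = 7.24.
At 25 °C, E = E° − (0.0592/n) log Q = 1.12 − (0.0592/1)(0.860) = 1.120 − 0.051 = 1.069 V.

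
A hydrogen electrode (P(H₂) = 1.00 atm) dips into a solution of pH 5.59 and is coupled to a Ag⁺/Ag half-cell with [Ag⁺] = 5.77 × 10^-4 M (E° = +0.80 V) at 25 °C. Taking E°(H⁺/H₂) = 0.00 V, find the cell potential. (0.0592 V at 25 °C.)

The Ag⁺/Ag couple is the cathode, so E°_cell = 0.80 V; n = 2.
[H⁺] = 10^(−5.59) = 2.6 × 10^-6 M, and Q = [H⁺]^2 / ([Ag⁺]^2·P(H₂)) = 1.98 × 10^-5.
E = E° − (0.0592/2) log Q = 0.80 − (0.0592/2)(-4.702) = 0.939 V.

0.94 V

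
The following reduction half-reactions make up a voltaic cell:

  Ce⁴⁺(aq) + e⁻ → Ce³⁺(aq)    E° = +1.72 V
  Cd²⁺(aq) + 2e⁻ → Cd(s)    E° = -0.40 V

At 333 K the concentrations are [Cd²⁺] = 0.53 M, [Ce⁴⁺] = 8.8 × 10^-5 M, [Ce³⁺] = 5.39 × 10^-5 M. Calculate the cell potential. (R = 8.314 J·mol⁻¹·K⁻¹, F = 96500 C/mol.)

2.14 V

The Ce⁴⁺/Ce³⁺ couple has the higher reduction potential and acts as the cathode, so E°_cell = +1.72 − (-0.40) = 2.12 V.
Balancing electrons gives n = 2; the reaction quotient is Q = [Cd²⁺]·[Ce³⁺]^2/[Ce⁴⁺]^2 = 0.199.
E = E° − (RT/nF) ln Q = 2.12 − (8.314×333)/(2×96500) × (-1.615) = 2.120 + 0.023 = 2.143 V.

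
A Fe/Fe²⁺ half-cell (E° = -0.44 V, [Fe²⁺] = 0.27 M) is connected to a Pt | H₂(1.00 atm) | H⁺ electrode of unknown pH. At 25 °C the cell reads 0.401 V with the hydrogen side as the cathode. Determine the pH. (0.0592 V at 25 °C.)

pH = 0.94

E°_cell = 0.44 V and n = 2.
log Q = n(E° − E)/0.0592 = 2×(0.44 − 0.401)/0.0592 = 1.318.
With Q = [Fe²⁺]·P(H₂) / [H⁺]^2, solving for [H⁺] gives log[H⁺] = -0.943, so pH = 0.94.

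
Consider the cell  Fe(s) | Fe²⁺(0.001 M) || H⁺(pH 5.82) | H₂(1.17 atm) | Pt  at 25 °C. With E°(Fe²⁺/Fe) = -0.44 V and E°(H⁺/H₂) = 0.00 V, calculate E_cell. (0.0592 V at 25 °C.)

0.18 V

The hydrogen couple is the cathode, so E°_cell = 0.44 V; n = 2.
[H⁺] = 10^(−5.82) = 1.5 × 10^-6 M, and Q = [Fe²⁺]·P(H₂) / [H⁺]^2 = 5.11 × 10^8.
E = E° − (0.0592/2) log Q = 0.44 − (0.0592/2)(8.708) = 0.182 V.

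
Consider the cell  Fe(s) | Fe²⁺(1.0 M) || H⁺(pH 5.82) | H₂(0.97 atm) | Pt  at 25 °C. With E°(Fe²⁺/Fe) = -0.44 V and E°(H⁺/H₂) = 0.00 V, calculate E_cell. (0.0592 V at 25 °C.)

0.096 V

The hydrogen couple is the cathode, so E°_cell = 0.44 V; n = 2.
[H⁺] = 10^(−5.82) = 1.5 × 10^-6 M, and Q = [Fe²⁺]·P(H₂) / [H⁺]^2 = 4.23 × 10^11.
E = E° − (0.0592/2) log Q = 0.44 − (0.0592/2)(11.627) = 0.096 V.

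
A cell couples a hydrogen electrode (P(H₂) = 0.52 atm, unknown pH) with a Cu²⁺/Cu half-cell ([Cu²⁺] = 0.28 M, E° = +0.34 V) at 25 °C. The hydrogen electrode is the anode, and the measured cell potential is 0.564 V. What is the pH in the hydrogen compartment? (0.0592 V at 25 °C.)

pH = 4.20

E°_cell = 0.34 V and n = 2.
log Q = n(E° − E)/0.0592 = 2×(0.34 − 0.564)/0.0592 = -7.568.
With Q = [H⁺]^2 / ([Cu²⁺]·P(H₂)), solving for [H⁺] gives log[H⁺] = -4.202, so pH = 4.20.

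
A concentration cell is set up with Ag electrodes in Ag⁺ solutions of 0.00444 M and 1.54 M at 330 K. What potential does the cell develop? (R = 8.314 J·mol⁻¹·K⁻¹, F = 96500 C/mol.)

Both half-cells are Ag⁺/Ag, so E°_cell = 0. The concentrated side is the cathode; the cell reaction moves Ag⁺ from high to low concentration with n = 1.
Q = [Ag⁺]_dilute/[Ag⁺]_conc = 0.00444/1.54 = 0.00288.
E = 0 − (RT/nF) ln Q = −((8.314×330)/(1×96500))(-5.849) = 0.1663 V.

0.17 V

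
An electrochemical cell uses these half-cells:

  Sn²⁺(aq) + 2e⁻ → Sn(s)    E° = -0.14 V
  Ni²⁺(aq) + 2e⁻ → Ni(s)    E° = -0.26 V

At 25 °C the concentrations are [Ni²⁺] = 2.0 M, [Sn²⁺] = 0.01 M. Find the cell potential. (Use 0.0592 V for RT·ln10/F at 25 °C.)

The Sn²⁺/Sn couple has the higher reduction potential and acts as the cathode, so E°_cell = -0.14 − (-0.26) = 0.12 V.
Balancing electrons gives n = 2; the reaction quotient is Q = [Ni²⁺]/[Sn²⁺] = 200.
At 25 °C, E = E° − (0.0592/n) log Q = 0.12 − (0.0592/2)(2.301) = 0.120 − 0.068 = 0.052 V.

0.052 V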